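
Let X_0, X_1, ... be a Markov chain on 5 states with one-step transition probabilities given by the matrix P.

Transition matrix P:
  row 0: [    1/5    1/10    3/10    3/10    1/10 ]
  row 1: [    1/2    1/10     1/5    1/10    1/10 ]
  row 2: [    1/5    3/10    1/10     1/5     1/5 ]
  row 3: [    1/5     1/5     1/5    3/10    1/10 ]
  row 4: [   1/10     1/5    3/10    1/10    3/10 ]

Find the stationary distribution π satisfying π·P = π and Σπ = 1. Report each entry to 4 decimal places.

Balance equations π_j = Σ_i π_i·P[i][j]:
  π_0 = 1/5·π_0 + 1/2·π_1 + 1/5·π_2 + 1/5·π_3 + 1/10·π_4
  π_1 = 1/10·π_0 + 1/10·π_1 + 3/10·π_2 + 1/5·π_3 + 1/5·π_4
  π_2 = 3/10·π_0 + 1/5·π_1 + 1/10·π_2 + 1/5·π_3 + 3/10·π_4
  π_3 = 3/10·π_0 + 1/10·π_1 + 1/5·π_2 + 3/10·π_3 + 1/10·π_4
  normalize: π_0 + π_1 + π_2 + π_3 + π_4 = 1
Solving the linear system gives exactly π = [1172/4909, 883/4909, 1067/4909, 1040/4909, 747/4909].

π = [0.2387, 0.1799, 0.2174, 0.2119, 0.1522]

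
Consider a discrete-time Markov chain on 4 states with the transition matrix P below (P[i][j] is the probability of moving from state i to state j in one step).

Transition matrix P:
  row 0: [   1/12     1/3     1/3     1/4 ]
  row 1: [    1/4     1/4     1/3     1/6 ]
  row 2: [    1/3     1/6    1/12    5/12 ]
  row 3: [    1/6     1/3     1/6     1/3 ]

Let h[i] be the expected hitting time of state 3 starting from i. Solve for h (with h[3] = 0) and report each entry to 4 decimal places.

First-step conditioning: h[3] = 0; for i ≠ 3, h[i] = 1 + Σ_k P[i][k]·h[k].
  h[0] = 1 + 1/12·h[0] + 1/3·h[1] + 1/3·h[2]
  h[1] = 1 + 1/4·h[0] + 1/4·h[1] + 1/3·h[2]
  h[2] = 1 + 1/3·h[0] + 1/6·h[1] + 1/12·h[2]
Solving the 3×3 linear system over states ≠ 3 gives exactly h = [180/49, 360/91, 2004/637, 0] (h[3] = 0 is the target).

h = [3.6735, 3.9560, 3.1460, 0.0000]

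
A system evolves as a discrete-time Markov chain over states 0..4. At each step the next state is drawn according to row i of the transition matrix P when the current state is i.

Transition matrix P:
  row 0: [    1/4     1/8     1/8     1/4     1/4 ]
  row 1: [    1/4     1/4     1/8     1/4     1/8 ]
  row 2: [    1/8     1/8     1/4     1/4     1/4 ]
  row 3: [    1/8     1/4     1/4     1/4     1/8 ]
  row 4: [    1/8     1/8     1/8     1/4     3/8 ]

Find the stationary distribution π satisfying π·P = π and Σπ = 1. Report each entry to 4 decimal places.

Balance equations π_j = Σ_i π_i·P[i][j]:
  π_0 = 1/4·π_0 + 1/4·π_1 + 1/8·π_2 + 1/8·π_3 + 1/8·π_4
  π_1 = 1/8·π_0 + 1/4·π_1 + 1/8·π_2 + 1/4·π_3 + 1/8·π_4
  π_2 = 1/8·π_0 + 1/8·π_1 + 1/4·π_2 + 1/4·π_3 + 1/8·π_4
  π_3 = 1/4·π_0 + 1/4·π_1 + 1/4·π_2 + 1/4·π_3 + 1/4·π_4
  normalize: π_0 + π_1 + π_2 + π_3 + π_4 = 1
Solving the linear system gives exactly π = [33/196, 5/28, 5/28, 1/4, 11/49].

π = [0.1684, 0.1786, 0.1786, 0.2500, 0.2245]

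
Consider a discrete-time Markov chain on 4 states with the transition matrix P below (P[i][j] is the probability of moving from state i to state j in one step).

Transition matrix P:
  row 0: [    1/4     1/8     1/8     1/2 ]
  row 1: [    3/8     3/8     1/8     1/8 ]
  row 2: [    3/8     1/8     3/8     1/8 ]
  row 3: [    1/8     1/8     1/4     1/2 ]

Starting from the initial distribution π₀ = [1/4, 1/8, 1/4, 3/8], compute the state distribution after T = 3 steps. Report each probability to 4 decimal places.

π = [0.2549, 0.1660, 0.2263, 0.3528]

t=0: π = [0.2500, 0.1250, 0.2500, 0.3750]
t=1: π = [0.2500, 0.1563, 0.2344, 0.3594]
t=2: π = [0.2539, 0.1641, 0.2285, 0.3535]
t=3: π = [0.2549, 0.1660, 0.2263, 0.3528]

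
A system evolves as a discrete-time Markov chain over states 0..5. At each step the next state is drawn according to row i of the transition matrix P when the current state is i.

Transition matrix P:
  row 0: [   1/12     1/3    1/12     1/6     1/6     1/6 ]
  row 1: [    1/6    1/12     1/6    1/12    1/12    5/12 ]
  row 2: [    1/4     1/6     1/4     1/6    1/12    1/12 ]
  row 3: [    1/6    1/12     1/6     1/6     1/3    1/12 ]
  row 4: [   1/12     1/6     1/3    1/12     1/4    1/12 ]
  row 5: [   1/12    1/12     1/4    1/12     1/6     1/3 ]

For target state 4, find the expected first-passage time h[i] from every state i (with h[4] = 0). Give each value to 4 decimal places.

h = [6.2481, 6.7856, 6.7599, 5.1105, 0.0000, 6.3030]

First-step conditioning: h[4] = 0; for i ≠ 4, h[i] = 1 + Σ_k P[i][k]·h[k].
  h[0] = 1 + 1/12·h[0] + 1/3·h[1] + 1/12·h[2] + 1/6·h[3] + 1/6·h[5]
  h[1] = 1 + 1/6·h[0] + 1/12·h[1] + 1/6·h[2] + 1/12·h[3] + 5/12·h[5]
  h[2] = 1 + 1/4·h[0] + 1/6·h[1] + 1/4·h[2] + 1/6·h[3] + 1/12·h[5]
  h[3] = 1 + 1/6·h[0] + 1/12·h[1] + 1/6·h[2] + 1/6·h[3] + 1/12·h[5]
  h[5] = 1 + 1/12·h[0] + 1/12·h[1] + 1/4·h[2] + 1/12·h[3] + 1/3·h[5]
Solving the 5×5 linear system over states ≠ 4 gives exactly h = [115434/18475, 125364/18475, 24978/3695, 94416/18475, 0, 116448/18475] (h[4] = 0 is the target).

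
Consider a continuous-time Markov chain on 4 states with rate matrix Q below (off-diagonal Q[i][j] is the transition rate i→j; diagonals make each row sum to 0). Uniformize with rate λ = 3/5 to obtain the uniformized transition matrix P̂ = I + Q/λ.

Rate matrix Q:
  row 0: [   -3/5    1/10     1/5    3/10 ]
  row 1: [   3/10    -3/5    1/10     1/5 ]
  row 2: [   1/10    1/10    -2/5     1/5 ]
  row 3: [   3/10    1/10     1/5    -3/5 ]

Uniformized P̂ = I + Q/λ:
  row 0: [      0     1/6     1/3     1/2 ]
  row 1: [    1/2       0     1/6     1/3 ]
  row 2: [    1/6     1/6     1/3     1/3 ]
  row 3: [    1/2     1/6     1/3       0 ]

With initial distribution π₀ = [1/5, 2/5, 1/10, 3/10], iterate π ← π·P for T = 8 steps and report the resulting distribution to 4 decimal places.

π = [0.2641, 0.1429, 0.3095, 0.2835]

t=0: π = [0.2000, 0.4000, 0.1000, 0.3000]
t=1: π = [0.3667, 0.1000, 0.2667, 0.2667]
t=2: π = [0.2278, 0.1500, 0.3167, 0.3056]
t=3: π = [0.2806, 0.1417, 0.3083, 0.2694]
t=4: π = [0.2569, 0.1431, 0.3097, 0.2903]
t=5: π = [0.2683, 0.1428, 0.3095, 0.2794]
t=6: π = [0.2627, 0.1429, 0.3095, 0.2849]
t=7: π = [0.2655, 0.1429, 0.3095, 0.2821]
t=8: π = [0.2641, 0.1429, 0.3095, 0.2835]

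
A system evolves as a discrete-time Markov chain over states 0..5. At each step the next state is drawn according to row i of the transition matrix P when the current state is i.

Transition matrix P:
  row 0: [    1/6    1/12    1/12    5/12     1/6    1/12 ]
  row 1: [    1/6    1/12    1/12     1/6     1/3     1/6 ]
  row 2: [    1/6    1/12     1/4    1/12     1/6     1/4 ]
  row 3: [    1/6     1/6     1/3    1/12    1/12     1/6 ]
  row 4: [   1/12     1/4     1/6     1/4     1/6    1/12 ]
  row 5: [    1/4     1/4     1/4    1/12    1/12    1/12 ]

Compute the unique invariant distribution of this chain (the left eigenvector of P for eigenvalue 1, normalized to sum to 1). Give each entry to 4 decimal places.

π = [0.1649, 0.1496, 0.1987, 0.1782, 0.1648, 0.1438]

Balance equations π_j = Σ_i π_i·P[i][j]:
  π_0 = 1/6·π_0 + 1/6·π_1 + 1/6·π_2 + 1/6·π_3 + 1/12·π_4 + 1/4·π_5
  π_1 = 1/12·π_0 + 1/12·π_1 + 1/12·π_2 + 1/6·π_3 + 1/4·π_4 + 1/4·π_5
  π_2 = 1/12·π_0 + 1/12·π_1 + 1/4·π_2 + 1/3·π_3 + 1/6·π_4 + 1/4·π_5
  π_3 = 5/12·π_0 + 1/6·π_1 + 1/12·π_2 + 1/12·π_3 + 1/4·π_4 + 1/12·π_5
  π_4 = 1/6·π_0 + 1/3·π_1 + 1/6·π_2 + 1/12·π_3 + 1/6·π_4 + 1/12·π_5
  normalize: π_0 + π_1 + π_2 + π_3 + π_4 + π_5 = 1
Solving the linear system gives exactly π = [47565/288418, 21575/144209, 57309/288418, 25703/144209, 23761/144209, 20733/144209].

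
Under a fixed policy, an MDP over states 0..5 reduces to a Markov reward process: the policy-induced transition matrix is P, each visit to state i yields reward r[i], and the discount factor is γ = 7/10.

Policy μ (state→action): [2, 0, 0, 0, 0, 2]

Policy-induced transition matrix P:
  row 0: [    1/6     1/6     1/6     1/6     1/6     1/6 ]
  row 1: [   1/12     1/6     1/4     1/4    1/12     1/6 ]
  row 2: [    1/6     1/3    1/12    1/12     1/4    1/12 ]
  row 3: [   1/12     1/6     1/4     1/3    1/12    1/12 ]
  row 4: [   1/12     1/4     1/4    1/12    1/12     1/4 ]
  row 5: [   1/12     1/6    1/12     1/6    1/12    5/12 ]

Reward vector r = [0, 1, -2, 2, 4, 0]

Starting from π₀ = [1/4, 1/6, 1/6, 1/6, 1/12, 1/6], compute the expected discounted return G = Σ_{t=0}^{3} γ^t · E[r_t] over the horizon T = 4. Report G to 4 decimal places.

G = 1.6262

t=0: π = [0.2500, 0.1667, 0.1667, 0.1667, 0.0833, 0.1667], E[r] = 0.5000, γ^t·E[r] = 0.500000, running G = 0.500000
t=1: π = [0.1181, 0.2014, 0.1736, 0.1875, 0.1319, 0.1875], E[r] = 0.7569, γ^t·E[r] = 0.529861, running G = 1.029861
t=2: π = [0.1076, 0.2066, 0.1800, 0.1892, 0.1221, 0.1944], E[r] = 0.7135, γ^t·E[r] = 0.349635, running G = 1.379497
t=3: π = [0.1073, 0.2068, 0.1786, 0.1902, 0.1223, 0.1947], E[r] = 0.7193, γ^t·E[r] = 0.246713, running G = 1.626210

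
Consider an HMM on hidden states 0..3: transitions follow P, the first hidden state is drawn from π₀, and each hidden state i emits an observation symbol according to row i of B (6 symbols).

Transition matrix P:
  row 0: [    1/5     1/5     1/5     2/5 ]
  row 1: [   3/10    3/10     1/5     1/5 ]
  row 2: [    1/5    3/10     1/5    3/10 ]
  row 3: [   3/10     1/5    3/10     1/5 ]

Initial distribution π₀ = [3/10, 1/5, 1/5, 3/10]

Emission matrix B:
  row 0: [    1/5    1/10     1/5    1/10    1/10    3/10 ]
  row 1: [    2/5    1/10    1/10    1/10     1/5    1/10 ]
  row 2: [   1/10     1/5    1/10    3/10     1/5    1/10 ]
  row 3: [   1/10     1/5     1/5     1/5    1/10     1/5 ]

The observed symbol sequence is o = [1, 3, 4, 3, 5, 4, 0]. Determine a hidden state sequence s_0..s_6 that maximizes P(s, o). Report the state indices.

path = [3, 2, 1, 2, 3, 2, 1]

t=0: δ = [3.000e-02, 2.000e-02, 4.000e-02, 6.000e-02]  (obs o_0=1)
t=1: δ = [1.800e-03, 1.200e-03, 5.400e-03, 2.400e-03]  ψ = [3, 2, 3, 0]  (obs o_1=3)
t=2: δ = [1.080e-04, 3.240e-04, 2.160e-04, 1.620e-04]  ψ = [2, 2, 2, 2]  (obs o_2=4)
t=3: δ = [9.720e-06, 9.720e-06, 1.944e-05, 1.296e-05]  ψ = [1, 1, 1, 1]  (obs o_3=3)
t=4: δ = [1.166e-06, 5.832e-07, 3.888e-07, 1.166e-06]  ψ = [2, 2, 2, 2]  (obs o_4=5)
t=5: δ = [3.499e-08, 4.666e-08, 6.998e-08, 4.666e-08]  ψ = [3, 0, 3, 0]  (obs o_5=4)
t=6: δ = [2.799e-09, 8.398e-09, 1.400e-09, 2.100e-09]  ψ = [1, 2, 2, 2]  (obs o_6=0)
backtrack: best end state = 1; path = [3, 2, 1, 2, 3, 2, 1]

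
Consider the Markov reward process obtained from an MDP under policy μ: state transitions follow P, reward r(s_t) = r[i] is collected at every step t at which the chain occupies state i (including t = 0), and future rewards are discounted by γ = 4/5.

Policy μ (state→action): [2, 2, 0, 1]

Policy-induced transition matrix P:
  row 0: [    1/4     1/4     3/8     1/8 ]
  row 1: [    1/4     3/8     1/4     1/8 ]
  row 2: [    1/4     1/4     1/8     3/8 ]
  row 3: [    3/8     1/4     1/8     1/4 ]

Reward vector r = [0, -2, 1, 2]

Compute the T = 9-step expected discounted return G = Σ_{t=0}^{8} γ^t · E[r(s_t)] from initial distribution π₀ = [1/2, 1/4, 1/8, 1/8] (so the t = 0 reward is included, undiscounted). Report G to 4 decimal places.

t=0: π = [0.5000, 0.2500, 0.1250, 0.1250], E[r] = -0.1250, γ^t·E[r] = -0.125000, running G = -0.125000
t=1: π = [0.2656, 0.2813, 0.2813, 0.1719], E[r] = 0.0625, γ^t·E[r] = 0.050000, running G = -0.075000
t=2: π = [0.2715, 0.2852, 0.2266, 0.2168], E[r] = 0.0898, γ^t·E[r] = 0.057500, running G = -0.017500
t=3: π = [0.2771, 0.2856, 0.2285, 0.2087], E[r] = 0.0747, γ^t·E[r] = 0.038250, running G = 0.020750
t=4: π = [0.2761, 0.2857, 0.2300, 0.2082], E[r] = 0.0750, γ^t·E[r] = 0.030725, running G = 0.051475
t=5: π = [0.2760, 0.2857, 0.2297, 0.2085], E[r] = 0.0754, γ^t·E[r] = 0.024693, running G = 0.076168
t=6: π = [0.2761, 0.2857, 0.2297, 0.2085], E[r] = 0.0753, γ^t·E[r] = 0.019737, running G = 0.095905
t=7: π = [0.2761, 0.2857, 0.2297, 0.2085], E[r] = 0.0753, γ^t·E[r] = 0.015789, running G = 0.111694
t=8: π = [0.2761, 0.2857, 0.2297, 0.2085], E[r] = 0.0753, γ^t·E[r] = 0.012632, running G = 0.124325

G = 0.1243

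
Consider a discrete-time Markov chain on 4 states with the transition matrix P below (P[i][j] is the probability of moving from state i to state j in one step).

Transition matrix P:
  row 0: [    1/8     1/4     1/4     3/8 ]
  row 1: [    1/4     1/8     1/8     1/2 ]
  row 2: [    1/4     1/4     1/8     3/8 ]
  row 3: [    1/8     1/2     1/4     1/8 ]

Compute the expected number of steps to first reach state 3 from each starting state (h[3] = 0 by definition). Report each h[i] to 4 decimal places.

h = [2.4828, 2.2069, 2.4828, 0.0000]

First-step conditioning: h[3] = 0; for i ≠ 3, h[i] = 1 + Σ_k P[i][k]·h[k].
  h[0] = 1 + 1/8·h[0] + 1/4·h[1] + 1/4·h[2]
  h[1] = 1 + 1/4·h[0] + 1/8·h[1] + 1/8·h[2]
  h[2] = 1 + 1/4·h[0] + 1/4·h[1] + 1/8·h[2]
Solving the 3×3 linear system over states ≠ 3 gives exactly h = [72/29, 64/29, 72/29, 0] (h[3] = 0 is the target).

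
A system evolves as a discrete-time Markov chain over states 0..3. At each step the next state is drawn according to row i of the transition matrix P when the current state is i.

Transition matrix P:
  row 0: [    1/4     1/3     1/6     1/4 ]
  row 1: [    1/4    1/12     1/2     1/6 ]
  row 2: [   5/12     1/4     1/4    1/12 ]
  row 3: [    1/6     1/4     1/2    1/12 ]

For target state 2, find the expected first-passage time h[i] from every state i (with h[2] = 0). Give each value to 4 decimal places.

First-step conditioning: h[2] = 0; for i ≠ 2, h[i] = 1 + Σ_k P[i][k]·h[k].
  h[0] = 1 + 1/4·h[0] + 1/3·h[1] + 1/4·h[3]
  h[1] = 1 + 1/4·h[0] + 1/12·h[1] + 1/6·h[3]
  h[3] = 1 + 1/6·h[0] + 1/4·h[1] + 1/12·h[3]
Solving the 3×3 linear system over states ≠ 2 gives exactly h = [1254/397, 942/397, 0, 918/397] (h[2] = 0 is the target).

h = [3.1587, 2.3728, 0.0000, 2.3123]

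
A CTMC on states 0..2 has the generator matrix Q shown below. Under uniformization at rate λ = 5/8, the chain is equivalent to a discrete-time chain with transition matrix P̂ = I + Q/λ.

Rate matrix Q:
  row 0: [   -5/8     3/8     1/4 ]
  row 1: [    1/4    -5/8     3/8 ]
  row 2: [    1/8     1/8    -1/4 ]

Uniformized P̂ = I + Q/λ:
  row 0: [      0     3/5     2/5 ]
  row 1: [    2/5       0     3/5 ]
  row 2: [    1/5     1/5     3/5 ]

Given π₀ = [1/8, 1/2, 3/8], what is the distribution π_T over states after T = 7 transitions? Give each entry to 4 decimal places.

t=0: π = [0.1250, 0.5000, 0.3750]
t=1: π = [0.2750, 0.1500, 0.5750]
t=2: π = [0.1750, 0.2800, 0.5450]
t=3: π = [0.2210, 0.2140, 0.5650]
t=4: π = [0.1986, 0.2456, 0.5558]
t=5: π = [0.2094, 0.2303, 0.5603]
t=6: π = [0.2042, 0.2377, 0.5581]
t=7: π = [0.2067, 0.2341, 0.5592]

π = [0.2067, 0.2341, 0.5592]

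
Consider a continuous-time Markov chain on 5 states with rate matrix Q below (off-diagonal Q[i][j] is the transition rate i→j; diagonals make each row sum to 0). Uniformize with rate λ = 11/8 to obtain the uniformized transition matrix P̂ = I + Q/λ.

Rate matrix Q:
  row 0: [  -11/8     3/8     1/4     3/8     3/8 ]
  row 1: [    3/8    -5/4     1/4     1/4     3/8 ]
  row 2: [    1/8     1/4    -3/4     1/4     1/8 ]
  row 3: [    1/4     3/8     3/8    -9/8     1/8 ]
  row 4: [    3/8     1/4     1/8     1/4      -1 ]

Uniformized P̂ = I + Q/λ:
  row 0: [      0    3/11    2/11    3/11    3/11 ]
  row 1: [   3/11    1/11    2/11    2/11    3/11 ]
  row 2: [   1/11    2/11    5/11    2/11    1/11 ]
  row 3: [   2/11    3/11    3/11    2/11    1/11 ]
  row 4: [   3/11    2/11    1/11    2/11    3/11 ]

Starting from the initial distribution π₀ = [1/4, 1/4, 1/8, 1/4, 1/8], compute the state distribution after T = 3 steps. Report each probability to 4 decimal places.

t=0: π = [0.2500, 0.2500, 0.1250, 0.2500, 0.1250]
t=1: π = [0.1591, 0.2045, 0.2273, 0.2045, 0.2045]
t=2: π = [0.1694, 0.1963, 0.2438, 0.1963, 0.1942]
t=3: π = [0.1644, 0.1972, 0.2485, 0.1972, 0.1927]

π = [0.1644, 0.1972, 0.2485, 0.1972, 0.1927]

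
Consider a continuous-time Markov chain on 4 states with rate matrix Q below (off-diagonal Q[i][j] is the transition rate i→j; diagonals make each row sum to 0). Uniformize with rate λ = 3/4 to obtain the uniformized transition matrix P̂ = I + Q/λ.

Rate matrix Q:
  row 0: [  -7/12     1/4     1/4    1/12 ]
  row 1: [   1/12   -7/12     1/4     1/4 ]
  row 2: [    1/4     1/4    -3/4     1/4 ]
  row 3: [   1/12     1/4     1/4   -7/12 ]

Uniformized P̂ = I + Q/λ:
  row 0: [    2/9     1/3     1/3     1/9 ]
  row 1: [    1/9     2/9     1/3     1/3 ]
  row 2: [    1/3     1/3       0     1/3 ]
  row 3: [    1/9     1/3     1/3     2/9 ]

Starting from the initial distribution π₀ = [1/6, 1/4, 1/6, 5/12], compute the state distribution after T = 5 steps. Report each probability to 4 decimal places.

t=0: π = [0.1667, 0.2500, 0.1667, 0.4167]
t=1: π = [0.1667, 0.3056, 0.2778, 0.2500]
t=2: π = [0.1914, 0.2994, 0.2407, 0.2685]
t=3: π = [0.1859, 0.3001, 0.2531, 0.2610]
t=4: π = [0.1880, 0.3000, 0.2490, 0.2630]
t=5: π = [0.1873, 0.3000, 0.2503, 0.2623]

π = [0.1873, 0.3000, 0.2503, 0.2623]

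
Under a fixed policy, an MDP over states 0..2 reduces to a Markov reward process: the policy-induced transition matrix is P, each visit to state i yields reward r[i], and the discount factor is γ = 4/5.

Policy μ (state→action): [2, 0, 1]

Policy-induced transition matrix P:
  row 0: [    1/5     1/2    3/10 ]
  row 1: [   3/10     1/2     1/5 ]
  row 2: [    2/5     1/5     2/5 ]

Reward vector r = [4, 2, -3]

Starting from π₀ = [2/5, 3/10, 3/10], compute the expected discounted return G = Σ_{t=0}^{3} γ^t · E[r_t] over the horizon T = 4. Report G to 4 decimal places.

t=0: π = [0.4000, 0.3000, 0.3000], E[r] = 1.3000, γ^t·E[r] = 1.300000, running G = 1.300000
t=1: π = [0.2900, 0.4100, 0.3000], E[r] = 1.0800, γ^t·E[r] = 0.864000, running G = 2.164000
t=2: π = [0.3010, 0.4100, 0.2890], E[r] = 1.1570, γ^t·E[r] = 0.740480, running G = 2.904480
t=3: π = [0.2988, 0.4133, 0.2879], E[r] = 1.1581, γ^t·E[r] = 0.592947, running G = 3.497427

G = 3.4974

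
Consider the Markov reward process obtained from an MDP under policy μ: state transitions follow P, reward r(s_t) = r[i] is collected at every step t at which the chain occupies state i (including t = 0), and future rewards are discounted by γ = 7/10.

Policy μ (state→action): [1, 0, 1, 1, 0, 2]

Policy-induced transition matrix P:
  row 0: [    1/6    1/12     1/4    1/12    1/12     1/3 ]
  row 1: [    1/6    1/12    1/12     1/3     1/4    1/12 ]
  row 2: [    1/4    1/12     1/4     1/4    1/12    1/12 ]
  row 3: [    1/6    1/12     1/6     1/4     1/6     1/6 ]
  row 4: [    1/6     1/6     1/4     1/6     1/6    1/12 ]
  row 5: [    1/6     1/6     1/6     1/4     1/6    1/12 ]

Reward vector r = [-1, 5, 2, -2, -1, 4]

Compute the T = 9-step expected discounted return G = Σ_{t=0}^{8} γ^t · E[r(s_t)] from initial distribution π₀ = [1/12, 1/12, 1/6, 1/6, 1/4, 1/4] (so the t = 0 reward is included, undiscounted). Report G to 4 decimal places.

G = 2.7368

t=0: π = [0.0833, 0.0833, 0.1667, 0.1667, 0.2500, 0.2500], E[r] = 1.0833, γ^t·E[r] = 1.083333, running G = 1.083333
t=1: π = [0.1806, 0.1250, 0.2014, 0.2222, 0.1528, 0.1181], E[r] = 0.7222, γ^t·E[r] = 0.505556, running G = 1.588889
t=2: π = [0.1834, 0.1059, 0.2008, 0.2176, 0.1453, 0.1470], E[r] = 0.7552, γ^t·E[r] = 0.370052, running G = 1.958941
t=3: π = [0.1834, 0.1077, 0.2020, 0.2161, 0.1435, 0.1473], E[r] = 0.7725, γ^t·E[r] = 0.264975, running G = 2.223916
t=4: π = [0.1835, 0.1076, 0.2018, 0.2165, 0.1435, 0.1472], E[r] = 0.7702, γ^t·E[r] = 0.184928, running G = 2.408844
t=5: π = [0.1835, 0.1076, 0.2018, 0.2164, 0.1435, 0.1472], E[r] = 0.7705, γ^t·E[r] = 0.129493, running G = 2.538337
t=6: π = [0.1835, 0.1076, 0.2018, 0.2164, 0.1435, 0.1472], E[r] = 0.7705, γ^t·E[r] = 0.090644, running G = 2.628981
t=7: π = [0.1835, 0.1076, 0.2018, 0.2164, 0.1435, 0.1472], E[r] = 0.7705, γ^t·E[r] = 0.063450, running G = 2.692431
t=8: π = [0.1835, 0.1076, 0.2018, 0.2164, 0.1435, 0.1472], E[r] = 0.7705, γ^t·E[r] = 0.044415, running G = 2.736847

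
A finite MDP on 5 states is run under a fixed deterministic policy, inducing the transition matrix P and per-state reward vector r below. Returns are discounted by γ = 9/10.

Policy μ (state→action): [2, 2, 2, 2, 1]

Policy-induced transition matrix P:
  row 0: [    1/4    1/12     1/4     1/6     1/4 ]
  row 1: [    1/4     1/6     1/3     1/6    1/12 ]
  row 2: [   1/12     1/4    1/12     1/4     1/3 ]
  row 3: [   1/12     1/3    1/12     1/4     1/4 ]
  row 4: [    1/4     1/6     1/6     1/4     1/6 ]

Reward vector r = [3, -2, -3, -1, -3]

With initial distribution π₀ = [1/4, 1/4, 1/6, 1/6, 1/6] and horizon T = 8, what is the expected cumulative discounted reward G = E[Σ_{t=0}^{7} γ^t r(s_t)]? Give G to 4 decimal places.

G = -6.8176

t=0: π = [0.2500, 0.2500, 0.1667, 0.1667, 0.1667], E[r] = -0.9167, γ^t·E[r] = -0.916667, running G = -0.916667
t=1: π = [0.1944, 0.1875, 0.2014, 0.2083, 0.2083], E[r] = -1.2292, γ^t·E[r] = -1.106250, running G = -2.022917
t=2: π = [0.1817, 0.2020, 0.1800, 0.2182, 0.2182], E[r] = -1.2714, γ^t·E[r] = -1.029844, running G = -3.052760
t=3: π = [0.1836, 0.2029, 0.1823, 0.2180, 0.2132], E[r] = -1.2592, γ^t·E[r] = -0.917965, running G = -3.970725
t=4: π = [0.1833, 0.2029, 0.1824, 0.2178, 0.2136], E[r] = -1.2618, γ^t·E[r] = -0.827898, running G = -4.798623
t=5: π = [0.1833, 0.2029, 0.1824, 0.2178, 0.2136], E[r] = -1.2617, γ^t·E[r] = -0.745011, running G = -5.543634
t=6: π = [0.1833, 0.2029, 0.1824, 0.2178, 0.2136], E[r] = -1.2617, γ^t·E[r] = -0.670515, running G = -6.214149
t=7: π = [0.1833, 0.2029, 0.1824, 0.2178, 0.2136], E[r] = -1.2617, γ^t·E[r] = -0.603464, running G = -6.817613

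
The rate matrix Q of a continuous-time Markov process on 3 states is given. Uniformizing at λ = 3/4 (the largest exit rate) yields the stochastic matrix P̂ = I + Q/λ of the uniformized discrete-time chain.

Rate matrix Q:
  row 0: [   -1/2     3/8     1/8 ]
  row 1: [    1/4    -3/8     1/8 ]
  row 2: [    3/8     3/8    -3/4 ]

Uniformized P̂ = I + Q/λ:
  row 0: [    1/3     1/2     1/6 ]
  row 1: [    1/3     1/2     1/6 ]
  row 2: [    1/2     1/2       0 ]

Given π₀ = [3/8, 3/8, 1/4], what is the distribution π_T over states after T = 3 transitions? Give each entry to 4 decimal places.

π = [0.3576, 0.5000, 0.1424]

t=0: π = [0.3750, 0.3750, 0.2500]
t=1: π = [0.3750, 0.5000, 0.1250]
t=2: π = [0.3542, 0.5000, 0.1458]
t=3: π = [0.3576, 0.5000, 0.1424]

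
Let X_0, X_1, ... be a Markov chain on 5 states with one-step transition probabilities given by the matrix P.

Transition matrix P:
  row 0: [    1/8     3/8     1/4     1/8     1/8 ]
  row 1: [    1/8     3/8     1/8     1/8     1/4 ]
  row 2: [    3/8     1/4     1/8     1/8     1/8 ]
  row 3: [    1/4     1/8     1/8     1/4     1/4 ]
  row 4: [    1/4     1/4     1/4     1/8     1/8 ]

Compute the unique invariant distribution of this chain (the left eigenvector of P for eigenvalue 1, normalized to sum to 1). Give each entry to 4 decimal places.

π = [0.2087, 0.2951, 0.1736, 0.1429, 0.1797]

Balance equations π_j = Σ_i π_i·P[i][j]:
  π_0 = 1/8·π_0 + 1/8·π_1 + 3/8·π_2 + 1/4·π_3 + 1/4·π_4
  π_1 = 3/8·π_0 + 3/8·π_1 + 1/4·π_2 + 1/8·π_3 + 1/4·π_4
  π_2 = 1/4·π_0 + 1/8·π_1 + 1/8·π_2 + 1/8·π_3 + 1/4·π_4
  π_3 = 1/8·π_0 + 1/8·π_1 + 1/8·π_2 + 1/4·π_3 + 1/8·π_4
  normalize: π_0 + π_1 + π_2 + π_3 + π_4 = 1
Solving the linear system gives exactly π = [843/4039, 1192/4039, 701/4039, 1/7, 726/4039].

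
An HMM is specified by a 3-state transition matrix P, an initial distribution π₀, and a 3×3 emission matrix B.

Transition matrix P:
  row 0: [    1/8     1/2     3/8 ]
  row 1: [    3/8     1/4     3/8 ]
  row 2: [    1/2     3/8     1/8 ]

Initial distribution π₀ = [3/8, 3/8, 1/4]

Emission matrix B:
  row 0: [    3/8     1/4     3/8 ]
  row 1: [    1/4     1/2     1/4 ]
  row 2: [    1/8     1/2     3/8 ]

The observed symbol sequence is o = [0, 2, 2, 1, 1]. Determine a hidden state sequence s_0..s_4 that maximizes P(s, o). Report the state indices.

path = [0, 2, 0, 1, 2]

t=0: δ = [1.406e-01, 9.375e-02, 3.125e-02]  (obs o_0=0)
t=1: δ = [1.318e-02, 1.758e-02, 1.978e-02]  ψ = [1, 0, 0]  (obs o_1=2)
t=2: δ = [3.708e-03, 1.854e-03, 2.472e-03]  ψ = [2, 2, 1]  (obs o_2=2)
t=3: δ = [3.090e-04, 9.270e-04, 6.952e-04]  ψ = [2, 0, 0]  (obs o_3=1)
t=4: δ = [8.690e-05, 1.304e-04, 1.738e-04]  ψ = [1, 2, 1]  (obs o_4=1)
backtrack: best end state = 2; path = [0, 2, 0, 1, 2]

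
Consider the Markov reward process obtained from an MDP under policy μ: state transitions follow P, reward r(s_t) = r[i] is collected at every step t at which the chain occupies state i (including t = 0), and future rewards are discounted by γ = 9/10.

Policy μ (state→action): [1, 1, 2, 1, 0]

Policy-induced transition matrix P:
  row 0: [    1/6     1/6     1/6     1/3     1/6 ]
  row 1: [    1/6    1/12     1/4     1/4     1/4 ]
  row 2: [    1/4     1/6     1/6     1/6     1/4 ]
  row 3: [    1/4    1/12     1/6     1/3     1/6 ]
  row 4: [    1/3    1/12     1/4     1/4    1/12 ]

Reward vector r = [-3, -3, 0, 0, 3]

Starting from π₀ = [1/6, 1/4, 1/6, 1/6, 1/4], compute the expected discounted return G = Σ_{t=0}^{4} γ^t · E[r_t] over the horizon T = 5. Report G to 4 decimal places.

G = -2.1161

t=0: π = [0.1667, 0.2500, 0.1667, 0.1667, 0.2500], E[r] = -0.5000, γ^t·E[r] = -0.500000, running G = -0.500000
t=1: π = [0.2361, 0.1111, 0.2083, 0.2639, 0.1806], E[r] = -0.5000, γ^t·E[r] = -0.450000, running G = -0.950000
t=2: π = [0.2361, 0.1204, 0.1910, 0.2743, 0.1782], E[r] = -0.5347, γ^t·E[r] = -0.433125, running G = -1.383125
t=3: π = [0.2351, 0.1189, 0.1916, 0.2766, 0.1778], E[r] = -0.5289, γ^t·E[r] = -0.385594, running G = -1.768719
t=4: π = [0.2353, 0.1189, 0.1914, 0.2767, 0.1777], E[r] = -0.5294, γ^t·E[r] = -0.347351, running G = -2.116070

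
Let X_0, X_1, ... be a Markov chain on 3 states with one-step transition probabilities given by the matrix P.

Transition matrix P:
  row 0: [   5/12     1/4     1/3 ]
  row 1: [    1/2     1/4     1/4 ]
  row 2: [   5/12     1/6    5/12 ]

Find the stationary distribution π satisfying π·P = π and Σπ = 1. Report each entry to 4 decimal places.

π = [0.4351, 0.2214, 0.3435]

Balance equations π_j = Σ_i π_i·P[i][j]:
  π_0 = 5/12·π_0 + 1/2·π_1 + 5/12·π_2
  π_1 = 1/4·π_0 + 1/4·π_1 + 1/6·π_2
  normalize: π_0 + π_1 + π_2 = 1
Solving the linear system gives exactly π = [57/131, 29/131, 45/131].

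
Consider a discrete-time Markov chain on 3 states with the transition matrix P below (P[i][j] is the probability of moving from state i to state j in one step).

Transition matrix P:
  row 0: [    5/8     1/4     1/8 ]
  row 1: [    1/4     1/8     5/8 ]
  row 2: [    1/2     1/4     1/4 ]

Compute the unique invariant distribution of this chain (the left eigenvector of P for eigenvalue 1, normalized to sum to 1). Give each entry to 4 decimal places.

π = [0.5079, 0.2222, 0.2698]

Balance equations π_j = Σ_i π_i·P[i][j]:
  π_0 = 5/8·π_0 + 1/4·π_1 + 1/2·π_2
  π_1 = 1/4·π_0 + 1/8·π_1 + 1/4·π_2
  normalize: π_0 + π_1 + π_2 = 1
Solving the linear system gives exactly π = [32/63, 2/9, 17/63].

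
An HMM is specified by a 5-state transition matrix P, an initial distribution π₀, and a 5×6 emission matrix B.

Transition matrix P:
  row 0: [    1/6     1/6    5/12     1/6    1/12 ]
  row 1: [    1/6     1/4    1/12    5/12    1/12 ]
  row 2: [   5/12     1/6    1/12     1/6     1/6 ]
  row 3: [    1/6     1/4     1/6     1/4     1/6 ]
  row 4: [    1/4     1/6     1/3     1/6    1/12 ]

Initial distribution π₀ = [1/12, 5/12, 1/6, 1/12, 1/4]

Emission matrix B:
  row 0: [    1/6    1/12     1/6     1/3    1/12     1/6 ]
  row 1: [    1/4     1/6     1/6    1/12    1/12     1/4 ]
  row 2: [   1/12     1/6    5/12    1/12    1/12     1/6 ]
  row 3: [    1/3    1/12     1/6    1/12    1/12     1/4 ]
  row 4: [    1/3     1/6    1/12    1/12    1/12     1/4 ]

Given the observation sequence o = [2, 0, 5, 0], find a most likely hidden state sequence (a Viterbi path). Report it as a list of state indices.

t=0: δ = [1.389e-02, 6.944e-02, 6.944e-02, 1.389e-02, 2.083e-02]  (obs o_0=2)
t=1: δ = [4.823e-03, 4.340e-03, 5.787e-04, 9.645e-03, 3.858e-03]  ψ = [2, 1, 4, 1, 2]  (obs o_1=0)
t=2: δ = [2.679e-04, 6.028e-04, 3.349e-04, 6.028e-04, 4.019e-04]  ψ = [3, 3, 0, 3, 3]  (obs o_2=5)
t=3: δ = [2.326e-05, 3.768e-05, 1.116e-05, 8.372e-05, 3.349e-05]  ψ = [2, 1, 4, 1, 3]  (obs o_3=0)
backtrack: best end state = 3; path = [1, 3, 1, 3]

path = [1, 3, 1, 3]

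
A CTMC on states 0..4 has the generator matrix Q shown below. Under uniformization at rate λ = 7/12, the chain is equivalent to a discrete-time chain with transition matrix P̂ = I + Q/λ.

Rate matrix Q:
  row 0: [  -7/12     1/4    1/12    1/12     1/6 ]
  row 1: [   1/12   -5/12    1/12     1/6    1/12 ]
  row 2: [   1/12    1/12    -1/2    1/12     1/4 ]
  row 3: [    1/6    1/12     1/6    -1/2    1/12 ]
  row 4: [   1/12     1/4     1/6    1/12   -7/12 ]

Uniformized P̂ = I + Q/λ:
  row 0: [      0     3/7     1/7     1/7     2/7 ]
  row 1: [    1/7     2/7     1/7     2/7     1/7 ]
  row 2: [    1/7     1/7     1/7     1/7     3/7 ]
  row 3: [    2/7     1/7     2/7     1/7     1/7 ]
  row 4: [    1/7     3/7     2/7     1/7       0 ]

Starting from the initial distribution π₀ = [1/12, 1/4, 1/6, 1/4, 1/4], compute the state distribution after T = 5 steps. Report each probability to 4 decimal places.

t=0: π = [0.0833, 0.2500, 0.1667, 0.2500, 0.2500]
t=1: π = [0.1667, 0.2738, 0.2143, 0.1786, 0.1667]
t=2: π = [0.1446, 0.2772, 0.1922, 0.1820, 0.2041]
t=3: π = [0.1482, 0.2821, 0.1980, 0.1825, 0.1893]
t=4: π = [0.1478, 0.2796, 0.1960, 0.1832, 0.1936]
t=5: π = [0.1479, 0.2803, 0.1967, 0.1828, 0.1923]

π = [0.1479, 0.2803, 0.1967, 0.1828, 0.1923]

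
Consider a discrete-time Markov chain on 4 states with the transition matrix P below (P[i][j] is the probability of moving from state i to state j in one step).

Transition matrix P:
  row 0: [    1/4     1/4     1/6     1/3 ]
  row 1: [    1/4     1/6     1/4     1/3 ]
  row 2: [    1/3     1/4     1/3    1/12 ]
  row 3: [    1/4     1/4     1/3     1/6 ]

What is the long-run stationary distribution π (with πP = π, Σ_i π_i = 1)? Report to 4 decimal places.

π = [0.2724, 0.2308, 0.2687, 0.2281]

Balance equations π_j = Σ_i π_i·P[i][j]:
  π_0 = 1/4·π_0 + 1/4·π_1 + 1/3·π_2 + 1/4·π_3
  π_1 = 1/4·π_0 + 1/6·π_1 + 1/4·π_2 + 1/4·π_3
  π_2 = 1/6·π_0 + 1/4·π_1 + 1/3·π_2 + 1/3·π_3
  normalize: π_0 + π_1 + π_2 + π_3 = 1
Solving the linear system gives exactly π = [517/1898, 3/13, 255/949, 433/1898].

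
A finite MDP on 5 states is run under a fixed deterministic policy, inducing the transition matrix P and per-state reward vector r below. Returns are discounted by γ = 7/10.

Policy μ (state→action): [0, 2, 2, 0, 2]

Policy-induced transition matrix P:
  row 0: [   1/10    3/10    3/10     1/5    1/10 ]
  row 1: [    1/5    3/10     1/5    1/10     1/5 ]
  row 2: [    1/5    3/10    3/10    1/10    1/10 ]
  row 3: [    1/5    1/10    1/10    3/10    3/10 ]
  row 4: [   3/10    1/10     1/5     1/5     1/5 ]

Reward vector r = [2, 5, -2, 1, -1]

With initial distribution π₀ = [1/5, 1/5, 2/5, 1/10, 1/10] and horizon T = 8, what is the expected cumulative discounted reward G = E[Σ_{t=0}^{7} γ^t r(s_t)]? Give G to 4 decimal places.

G = 3.0235

t=0: π = [0.2000, 0.2000, 0.4000, 0.1000, 0.1000], E[r] = 0.6000, γ^t·E[r] = 0.600000, running G = 0.600000
t=1: π = [0.1900, 0.2600, 0.2500, 0.1500, 0.1500], E[r] = 1.1800, γ^t·E[r] = 0.826000, running G = 1.426000
t=2: π = [0.1960, 0.2400, 0.2290, 0.1640, 0.1710], E[r] = 1.1270, γ^t·E[r] = 0.552230, running G = 1.978230
t=3: π = [0.1975, 0.2330, 0.2261, 0.1695, 0.1739], E[r] = 1.1034, γ^t·E[r] = 0.378466, running G = 2.356696
t=4: π = [0.1976, 0.2313, 0.2254, 0.1710, 0.1746], E[r] = 1.0975, γ^t·E[r] = 0.263512, running G = 2.620208
t=5: π = [0.1977, 0.2309, 0.2252, 0.1714, 0.1748], E[r] = 1.0960, γ^t·E[r] = 0.184203, running G = 2.804411
t=6: π = [0.1977, 0.2308, 0.2251, 0.1715, 0.1749], E[r] = 1.0956, γ^t·E[r] = 0.128894, running G = 2.933305
t=7: π = [0.1977, 0.2307, 0.2251, 0.1716, 0.1749], E[r] = 1.0955, γ^t·E[r] = 0.090217, running G = 3.023522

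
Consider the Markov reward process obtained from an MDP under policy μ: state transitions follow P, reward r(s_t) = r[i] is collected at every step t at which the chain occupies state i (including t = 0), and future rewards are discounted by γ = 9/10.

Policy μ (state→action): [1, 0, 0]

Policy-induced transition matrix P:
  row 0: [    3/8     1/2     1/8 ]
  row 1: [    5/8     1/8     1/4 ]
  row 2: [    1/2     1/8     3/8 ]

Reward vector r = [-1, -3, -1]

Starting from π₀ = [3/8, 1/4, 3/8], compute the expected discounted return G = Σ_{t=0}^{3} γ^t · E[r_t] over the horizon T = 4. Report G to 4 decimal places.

t=0: π = [0.3750, 0.2500, 0.3750], E[r] = -1.5000, γ^t·E[r] = -1.500000, running G = -1.500000
t=1: π = [0.4844, 0.2656, 0.2500], E[r] = -1.5313, γ^t·E[r] = -1.378125, running G = -2.878125
t=2: π = [0.4727, 0.3066, 0.2207], E[r] = -1.6133, γ^t·E[r] = -1.306758, running G = -4.184883
t=3: π = [0.4792, 0.3022, 0.2185], E[r] = -1.6045, γ^t·E[r] = -1.169675, running G = -5.354558

G = -5.3546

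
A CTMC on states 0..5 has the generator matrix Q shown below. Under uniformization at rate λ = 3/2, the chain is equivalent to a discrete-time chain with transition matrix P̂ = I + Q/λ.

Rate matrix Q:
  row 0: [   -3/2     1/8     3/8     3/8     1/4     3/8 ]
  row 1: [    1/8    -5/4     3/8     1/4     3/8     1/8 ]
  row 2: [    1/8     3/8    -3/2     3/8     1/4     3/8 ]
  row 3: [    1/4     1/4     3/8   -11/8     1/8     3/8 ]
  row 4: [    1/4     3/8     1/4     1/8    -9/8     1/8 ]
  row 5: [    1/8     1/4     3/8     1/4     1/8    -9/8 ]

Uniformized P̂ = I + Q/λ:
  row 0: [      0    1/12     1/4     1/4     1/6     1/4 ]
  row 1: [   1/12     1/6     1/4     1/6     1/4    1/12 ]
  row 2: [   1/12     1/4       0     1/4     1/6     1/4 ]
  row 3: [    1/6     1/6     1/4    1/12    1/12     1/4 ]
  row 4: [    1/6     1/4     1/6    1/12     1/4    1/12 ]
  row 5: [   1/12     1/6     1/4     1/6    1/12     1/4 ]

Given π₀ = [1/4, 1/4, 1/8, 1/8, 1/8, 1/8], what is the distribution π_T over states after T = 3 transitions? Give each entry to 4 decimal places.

t=0: π = [0.2500, 0.2500, 0.1250, 0.1250, 0.1250, 0.1250]
t=1: π = [0.0833, 0.1667, 0.2083, 0.1771, 0.1771, 0.1875]
t=2: π = [0.1059, 0.1918, 0.1832, 0.1615, 0.1649, 0.1927]
t=3: π = [0.1017, 0.1868, 0.1905, 0.1636, 0.1669, 0.1905]

π = [0.1017, 0.1868, 0.1905, 0.1636, 0.1669, 0.1905]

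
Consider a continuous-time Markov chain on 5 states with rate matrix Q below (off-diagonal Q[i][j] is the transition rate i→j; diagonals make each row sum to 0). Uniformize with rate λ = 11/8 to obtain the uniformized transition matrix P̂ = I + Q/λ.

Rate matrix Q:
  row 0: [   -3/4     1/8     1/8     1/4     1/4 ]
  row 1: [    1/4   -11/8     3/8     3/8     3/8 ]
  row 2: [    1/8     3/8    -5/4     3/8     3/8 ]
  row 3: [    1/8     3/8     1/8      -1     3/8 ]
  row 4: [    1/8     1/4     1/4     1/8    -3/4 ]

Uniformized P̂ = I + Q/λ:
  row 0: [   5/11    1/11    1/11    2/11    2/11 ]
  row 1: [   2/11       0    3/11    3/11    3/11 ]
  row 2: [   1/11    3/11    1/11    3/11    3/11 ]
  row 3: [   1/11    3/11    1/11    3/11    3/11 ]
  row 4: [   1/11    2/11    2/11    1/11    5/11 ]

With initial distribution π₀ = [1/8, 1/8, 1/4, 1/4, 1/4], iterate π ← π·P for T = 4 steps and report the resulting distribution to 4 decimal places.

t=0: π = [0.1250, 0.1250, 0.2500, 0.2500, 0.2500]
t=1: π = [0.1477, 0.1932, 0.1364, 0.2159, 0.3068]
t=2: π = [0.1622, 0.1653, 0.1539, 0.2035, 0.3151]
t=3: π = [0.1649, 0.1695, 0.1496, 0.2007, 0.3153]
t=4: π = [0.1663, 0.1679, 0.1504, 0.2004, 0.3151]

π = [0.1663, 0.1679, 0.1504, 0.2004, 0.3151]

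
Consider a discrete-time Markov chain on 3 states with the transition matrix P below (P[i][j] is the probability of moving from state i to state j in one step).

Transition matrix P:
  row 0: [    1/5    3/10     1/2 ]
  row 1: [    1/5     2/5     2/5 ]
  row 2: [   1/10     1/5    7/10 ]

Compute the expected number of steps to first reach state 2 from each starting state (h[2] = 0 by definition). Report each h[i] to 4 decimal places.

h = [2.1429, 2.3810, 0.0000]

First-step conditioning: h[2] = 0; for i ≠ 2, h[i] = 1 + Σ_k P[i][k]·h[k].
  h[0] = 1 + 1/5·h[0] + 3/10·h[1]
  h[1] = 1 + 1/5·h[0] + 2/5·h[1]
Solving the 2×2 linear system over states ≠ 2 gives exactly h = [15/7, 50/21, 0] (h[2] = 0 is the target).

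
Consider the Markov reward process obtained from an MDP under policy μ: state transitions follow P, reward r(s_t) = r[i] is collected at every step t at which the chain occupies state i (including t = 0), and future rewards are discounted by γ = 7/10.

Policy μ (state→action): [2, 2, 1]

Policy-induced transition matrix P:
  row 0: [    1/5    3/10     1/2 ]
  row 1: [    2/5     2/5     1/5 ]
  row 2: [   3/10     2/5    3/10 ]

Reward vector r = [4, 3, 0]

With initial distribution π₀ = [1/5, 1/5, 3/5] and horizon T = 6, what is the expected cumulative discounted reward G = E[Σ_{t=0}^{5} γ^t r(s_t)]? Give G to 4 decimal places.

t=0: π = [0.2000, 0.2000, 0.6000], E[r] = 1.4000, γ^t·E[r] = 1.400000, running G = 1.400000
t=1: π = [0.3000, 0.3800, 0.3200], E[r] = 2.3400, γ^t·E[r] = 1.638000, running G = 3.038000
t=2: π = [0.3080, 0.3700, 0.3220], E[r] = 2.3420, γ^t·E[r] = 1.147580, running G = 4.185580
t=3: π = [0.3062, 0.3692, 0.3246], E[r] = 2.3324, γ^t·E[r] = 0.800013, running G = 4.985593
t=4: π = [0.3063, 0.3694, 0.3243], E[r] = 2.3333, γ^t·E[r] = 0.560235, running G = 5.545828
t=5: π = [0.3063, 0.3694, 0.3243], E[r] = 2.3333, γ^t·E[r] = 0.392165, running G = 5.937993

G = 5.9380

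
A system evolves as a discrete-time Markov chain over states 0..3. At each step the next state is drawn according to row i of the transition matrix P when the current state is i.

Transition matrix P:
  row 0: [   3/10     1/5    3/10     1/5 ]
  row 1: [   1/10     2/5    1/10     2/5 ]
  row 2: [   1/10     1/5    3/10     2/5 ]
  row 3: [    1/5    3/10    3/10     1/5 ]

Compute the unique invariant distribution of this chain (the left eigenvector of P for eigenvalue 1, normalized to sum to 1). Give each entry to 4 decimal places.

Balance equations π_j = Σ_i π_i·P[i][j]:
  π_0 = 3/10·π_0 + 1/10·π_1 + 1/10·π_2 + 1/5·π_3
  π_1 = 1/5·π_0 + 2/5·π_1 + 1/5·π_2 + 3/10·π_3
  π_2 = 3/10·π_0 + 1/10·π_1 + 3/10·π_2 + 3/10·π_3
  normalize: π_0 + π_1 + π_2 + π_3 = 1
Solving the linear system gives exactly π = [8/49, 113/392, 95/392, 15/49].

π = [0.1633, 0.2883, 0.2423, 0.3061]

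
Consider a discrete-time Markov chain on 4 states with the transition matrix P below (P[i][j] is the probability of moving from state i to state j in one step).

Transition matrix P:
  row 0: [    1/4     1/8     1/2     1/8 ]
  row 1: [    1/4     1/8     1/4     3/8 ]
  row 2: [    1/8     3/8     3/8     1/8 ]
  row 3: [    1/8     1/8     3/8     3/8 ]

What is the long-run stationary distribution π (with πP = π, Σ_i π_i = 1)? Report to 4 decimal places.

Balance equations π_j = Σ_i π_i·P[i][j]:
  π_0 = 1/4·π_0 + 1/4·π_1 + 1/8·π_2 + 1/8·π_3
  π_1 = 1/8·π_0 + 1/8·π_1 + 3/8·π_2 + 1/8·π_3
  π_2 = 1/2·π_0 + 1/4·π_1 + 3/8·π_2 + 3/8·π_3
  normalize: π_0 + π_1 + π_2 + π_3 = 1
Solving the linear system gives exactly π = [4/23, 5/23, 17/46, 11/46].

π = [0.1739, 0.2174, 0.3696, 0.2391]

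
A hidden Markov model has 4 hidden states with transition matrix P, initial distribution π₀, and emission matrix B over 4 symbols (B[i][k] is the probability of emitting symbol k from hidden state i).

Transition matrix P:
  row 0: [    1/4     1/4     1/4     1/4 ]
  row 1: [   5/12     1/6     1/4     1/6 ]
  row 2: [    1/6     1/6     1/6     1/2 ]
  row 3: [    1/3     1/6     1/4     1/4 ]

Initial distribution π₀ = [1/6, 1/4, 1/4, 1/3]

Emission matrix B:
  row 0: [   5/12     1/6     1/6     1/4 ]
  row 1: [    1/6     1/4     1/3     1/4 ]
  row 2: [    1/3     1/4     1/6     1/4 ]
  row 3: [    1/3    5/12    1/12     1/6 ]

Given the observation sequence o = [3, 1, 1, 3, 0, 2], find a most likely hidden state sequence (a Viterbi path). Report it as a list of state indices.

t=0: δ = [4.167e-02, 6.250e-02, 6.250e-02, 5.556e-02]  (obs o_0=3)
t=1: δ = [4.340e-03, 2.604e-03, 3.906e-03, 1.302e-02]  ψ = [1, 0, 1, 2]  (obs o_1=1)
t=2: δ = [7.234e-04, 5.425e-04, 8.138e-04, 1.356e-03]  ψ = [3, 3, 3, 3]  (obs o_2=1)
t=3: δ = [1.130e-04, 5.651e-05, 8.477e-05, 6.782e-05]  ψ = [3, 3, 3, 2]  (obs o_3=3)
t=4: δ = [1.177e-05, 4.710e-06, 9.419e-06, 1.413e-05]  ψ = [0, 0, 0, 2]  (obs o_4=0)
t=5: δ = [7.849e-07, 9.811e-07, 5.887e-07, 3.925e-07]  ψ = [3, 0, 3, 2]  (obs o_5=2)
backtrack: best end state = 1; path = [2, 3, 3, 0, 0, 1]

path = [2, 3, 3, 0, 0, 1]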